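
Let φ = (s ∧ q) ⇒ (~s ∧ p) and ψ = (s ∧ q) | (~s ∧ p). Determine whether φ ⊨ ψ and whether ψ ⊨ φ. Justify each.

(⇒) fails and (⇐) fails.

[⇒] This fails. Under q = F, s = F, p = F, the left side is true but the right side is false.

[⇐] This fails. Under q = T, s = T, p = F, the left side is false but the right side is true.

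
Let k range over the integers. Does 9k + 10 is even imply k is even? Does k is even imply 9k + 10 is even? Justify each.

The biconditional holds.

[⇒] Suppose 9k + 10 is even. Since 9 is odd, 9k and k have the same parity, so 9k + 10 ≡ k + 10 (mod 2). As 10 is even, 9k + 10 is even exactly when k is even. Thus k is even.

[⇐] Conversely, suppose k is even; write k = 2j. Then 9k + 10 = 9·(2j) + 10 = 2·9j + 10, which is even.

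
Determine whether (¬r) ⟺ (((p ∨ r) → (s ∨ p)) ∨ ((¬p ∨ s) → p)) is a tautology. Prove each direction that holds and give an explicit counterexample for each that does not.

(⇒) holds; (⇐) fails.

Forward direction. Assume the antecedent. If r is true, the antecedent cannot hold. If r is false, the consequent reduces to true regardless of the other variables. Either way the consequent holds.

Converse. This fails. Under r = T, s = T, p = F, the left side is false but the right side is true.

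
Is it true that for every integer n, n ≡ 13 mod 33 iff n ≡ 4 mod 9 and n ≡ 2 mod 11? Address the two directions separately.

[⇒] This fails: n = 46 gives 46 ≡ 13 (mod 33) but 46 ≡ 1 (mod 9), so the conjunction on the right does not hold.

[⇐] Conversely, if n ≡ 4 (mod 9) and n ≡ 2 (mod 11), then by the Chinese remainder theorem n ≡ 13 (mod 99). Since 13 ≡ 13 (mod 33) and 33 ∣ 99, we get n ≡ 13 (mod 33).

Not equivalent: only (⇐) holds.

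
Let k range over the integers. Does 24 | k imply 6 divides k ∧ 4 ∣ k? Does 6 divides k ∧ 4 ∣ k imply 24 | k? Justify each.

(⟹) If 24 ∣ k, write k = 24q. Since 24 = 4·6, k = 6·(4q), so 6 ∣ k; and since 24 = 6·4, k = 4·(6q), so 4 ∣ k.

(⟸) This fails: take k = 12. Both 6 ∣ 12 and 4 ∣ 12, yet 12 is not a multiple of 24 (since 12 = 0·24 + 12), so 24 ∤ 12.

(⇒) holds; (⇐) fails.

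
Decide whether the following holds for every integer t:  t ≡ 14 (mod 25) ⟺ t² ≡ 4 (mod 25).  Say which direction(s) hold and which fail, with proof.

Neither implication holds.

(⇒) This fails: take t = 14. Then 14 ≡ 14 (mod 25), but 14² = 196 ≡ 21 (mod 25), not 4.

(⇐) This fails: take t = 2. Then 2² = 4 ≡ 4 (mod 25), yet 2 ≡ 2 (mod 25), not 14.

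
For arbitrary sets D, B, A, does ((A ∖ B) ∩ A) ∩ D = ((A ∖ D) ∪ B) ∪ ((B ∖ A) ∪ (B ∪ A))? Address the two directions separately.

Forward inclusion. Let x ∈ ((A ∖ B) ∩ A) ∩ D. Then x ∈ D ∩ A and x ∉ B, from which x ∈ ((A ∖ D) ∪ B) ∪ ((B ∖ A) ∪ (B ∪ A)).

Reverse inclusion. This inclusion fails. Take D = ∅, B = {1}, A = ∅; then 1 ∈ ((A ∖ D) ∪ B) ∪ ((B ∖ A) ∪ (B ∪ A)) but 1 ∉ ((A ∖ B) ∩ A) ∩ D.

(⊆) holds; (⊇) fails.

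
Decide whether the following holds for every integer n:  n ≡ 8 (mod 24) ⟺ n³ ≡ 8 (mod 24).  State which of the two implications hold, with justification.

[⇐] This fails: take n = 2. Then 2³ = 8 ≡ 8 (mod 24), yet 2 ≡ 2 (mod 24), not 8.

[⇒] Suppose n ≡ 8 (mod 24). Write n = 24j + 8. Then (24j + 8)³ = 13824j³ + 13824j² + 4608j + 512 = 24(576j³ + 576j² + 192j + 21) + 8, so n³ ≡ 8 (mod 24).

The forward direction holds; the converse fails.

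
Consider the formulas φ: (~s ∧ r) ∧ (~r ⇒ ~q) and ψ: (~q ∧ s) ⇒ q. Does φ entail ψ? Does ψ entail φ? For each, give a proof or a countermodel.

(⟹) Assume the antecedent. If q is true, (~q ∧ s) ⇒ q reduces to true regardless of the other variables. If q is false, the antecedent forces (q = F, r = T, s = F), and (~q ∧ s) ⇒ q holds there. Either way (~q ∧ s) ⇒ q holds.

(⟸) This fails. Under q = F, r = F, s = F, the left side is false but the right side is true.

(⇒) holds; (⇐) fails.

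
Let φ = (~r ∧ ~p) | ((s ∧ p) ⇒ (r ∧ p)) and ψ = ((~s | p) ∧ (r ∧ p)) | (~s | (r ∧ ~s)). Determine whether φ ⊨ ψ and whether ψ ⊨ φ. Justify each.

(⇒) fails; (⇐) holds.

(⟹) This fails. Under r = F, p = F, s = T, the left side is true but the right side is false.

(⟸) Assume the antecedent. If r is true, the consequent reduces to true regardless of the other variables. If r is false, the antecedent forces (r = F, p = F, s = F) or (r = F, p = T, s = F), and the consequent holds there. Either way the consequent holds.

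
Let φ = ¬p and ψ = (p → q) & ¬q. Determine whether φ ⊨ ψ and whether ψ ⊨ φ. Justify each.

(→) This fails. Under p = F, q = T, the left side is true but the right side is false.

(←) Assume the antecedent. If p is true, the antecedent cannot hold. If p is false, ¬p reduces to true regardless of the other variables. Either way ¬p holds.

The forward direction fails; the converse holds.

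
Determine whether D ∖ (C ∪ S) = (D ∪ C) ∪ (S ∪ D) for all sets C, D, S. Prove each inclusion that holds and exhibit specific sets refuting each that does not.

(⊆) holds; (⊇) fails.

(⊆) Let x ∈ D ∖ (C ∪ S). Then x ∈ D and x ∉ C, S, from which x ∈ (D ∪ C) ∪ (S ∪ D).

(⊇) This inclusion fails. Take C = {1}, D = ∅, S = ∅; then 1 ∈ (D ∪ C) ∪ (S ∪ D) but 1 ∉ D ∖ (C ∪ S).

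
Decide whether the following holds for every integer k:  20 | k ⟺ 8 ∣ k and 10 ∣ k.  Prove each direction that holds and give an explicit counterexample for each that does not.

Only the reverse direction holds.

[⇒] This fails: take k = 20. Certainly 20 ∣ 20, but 8 ∤ 20.

[⇐] Suppose 8 ∣ k and 10 ∣ k. Any common multiple of 8 and 10 is a multiple of their lcm; here lcm(8, 10) = 8·10/gcd(8, 10) = 80/2 = 40, so 40 ∣ k. Since 20 ∣ 40, it follows that 20 ∣ k.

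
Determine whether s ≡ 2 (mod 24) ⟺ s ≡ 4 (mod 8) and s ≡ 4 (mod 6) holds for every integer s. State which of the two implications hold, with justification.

(→) This fails: s = 2 gives 2 ≡ 2 (mod 24) but 2 ≡ 2 (mod 8), so the conjunction on the right does not hold.

(←) This fails: s = 4 satisfies both congruences on the right (4 ≡ 4 mod 8 and 4 ≡ 4 mod 6) yet 4 ≡ 4 (mod 24), not 2.

Neither implication holds.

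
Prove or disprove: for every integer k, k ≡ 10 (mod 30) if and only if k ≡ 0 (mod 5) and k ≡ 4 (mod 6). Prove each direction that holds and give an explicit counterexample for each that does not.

Both implications hold.

(→) Suppose k ≡ 10 (mod 30); write k = 30j + 10. Since 5 ∣ 30, reducing mod 5 gives k ≡ 10 ≡ 0 (mod 5); since 6 ∣ 30, reducing mod 6 gives k ≡ 10 ≡ 4 (mod 6).

(←) Conversely, if k ≡ 0 (mod 5) and k ≡ 4 (mod 6), then by the Chinese remainder theorem k ≡ 10 (mod 30). This is exactly k ≡ 10 (mod 30).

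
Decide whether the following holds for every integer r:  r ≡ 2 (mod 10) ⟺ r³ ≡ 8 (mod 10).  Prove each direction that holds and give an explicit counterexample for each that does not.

[⇐] For the converse, argue contrapositively. If r ≢ 2 (mod 10), then r is congruent to one of 0, 1, 3, 4, 5, 6, 7, 8, 9 modulo 10, and these give r³ ≡ 0, 1, 7, 4, 5, 6, 3, 2, 9 respectively — never 8.

[⇒] Suppose r ≡ 2 (mod 10). Write r = 10j + 2. Then (10j + 2)³ = 1000j³ + 600j² + 120j + 8 = 10(100j³ + 60j² + 12j) + 8, so r³ ≡ 8 (mod 10).

Both directions hold.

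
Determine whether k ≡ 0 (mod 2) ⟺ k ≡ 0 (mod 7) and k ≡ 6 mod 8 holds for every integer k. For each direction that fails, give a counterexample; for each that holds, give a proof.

The forward direction fails; the converse holds.

(→) This fails: k = 0 gives 0 ≡ 0 (mod 2) but 0 ≡ 0 (mod 8), so the conjunction on the right does not hold.

(←) Conversely, if k ≡ 0 (mod 7) and k ≡ 6 (mod 8), then by the Chinese remainder theorem k ≡ 14 (mod 56). Since 14 ≡ 0 (mod 2) and 2 ∣ 56, we get k ≡ 0 (mod 2).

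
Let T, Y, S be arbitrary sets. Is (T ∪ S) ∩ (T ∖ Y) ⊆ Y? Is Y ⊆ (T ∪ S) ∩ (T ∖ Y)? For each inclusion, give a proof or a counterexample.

Both inclusions fail.

(⟹) This inclusion fails. Take T = {1}, Y = ∅, S = ∅; then 1 ∈ (T ∪ S) ∩ (T ∖ Y) but 1 ∉ Y.

(⟸) This inclusion fails. Take T = ∅, Y = {1}, S = ∅; then 1 ∈ Y but 1 ∉ (T ∪ S) ∩ (T ∖ Y).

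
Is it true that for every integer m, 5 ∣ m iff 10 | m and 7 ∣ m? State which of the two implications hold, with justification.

[⇒] This fails: take m = 5. Certainly 5 ∣ 5, but 10 ∤ 5.

[⇐] Suppose 10 ∣ m and 7 ∣ m. Any common multiple of 10 and 7 is a multiple of their lcm; here gcd(10, 7) = 1, so lcm(10, 7) = 10·7 = 70, so 70 ∣ m. Since 5 ∣ 70, it follows that 5 ∣ m.

The forward direction fails; the converse holds.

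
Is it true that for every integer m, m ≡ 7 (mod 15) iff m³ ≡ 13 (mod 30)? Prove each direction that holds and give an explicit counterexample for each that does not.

[⇐] The residues r modulo 30 with r³ ≡ 13 (mod 30) are exactly {7}, and each is ≡ 7 (mod 15).

[⇒] This fails: take m = 22. Then 22 ≡ 7 (mod 15), but 22³ = 10648 ≡ 28 (mod 30), not 13.

Only the reverse direction holds.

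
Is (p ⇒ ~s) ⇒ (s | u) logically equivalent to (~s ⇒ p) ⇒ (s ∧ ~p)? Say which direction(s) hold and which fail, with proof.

Forward direction. This fails. Under u = T, p = T, s = F, the left side is true but the right side is false.

Converse. This fails. Under u = F, p = F, s = F, the left side is false but the right side is true.

Both directions fail.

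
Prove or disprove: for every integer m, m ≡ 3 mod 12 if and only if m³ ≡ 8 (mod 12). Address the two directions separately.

(⟹) This fails: take m = 3. Then 3 ≡ 3 (mod 12), but 3³ = 27 ≡ 3 (mod 12), not 8.

(⟸) This fails: take m = 2. Then 2³ = 8 ≡ 8 (mod 12), yet 2 ≡ 2 (mod 12), not 3.

Neither direction holds.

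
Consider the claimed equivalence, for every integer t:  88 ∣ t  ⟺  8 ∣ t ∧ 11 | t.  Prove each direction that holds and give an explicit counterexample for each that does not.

Both implications hold.

(⟹) If 88 ∣ t, write t = 88q. Since 88 = 11·8, t = 8·(11q), so 8 ∣ t; and since 88 = 8·11, t = 11·(8q), so 11 ∣ t.

(⟸) Suppose 8 ∣ t and 11 ∣ t. Any common multiple of 8 and 11 is a multiple of their lcm; here gcd(8, 11) = 1, so lcm(8, 11) = 8·11 = 88, so 88 ∣ t.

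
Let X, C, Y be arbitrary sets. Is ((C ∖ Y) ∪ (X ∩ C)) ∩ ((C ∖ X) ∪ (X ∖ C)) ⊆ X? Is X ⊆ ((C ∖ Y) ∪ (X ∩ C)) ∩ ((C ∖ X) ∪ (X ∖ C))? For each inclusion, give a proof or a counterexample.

Neither inclusion holds.

(⊆) This inclusion fails. Take X = ∅, C = {1}, Y = ∅; then 1 ∈ ((C ∖ Y) ∪ (X ∩ C)) ∩ ((C ∖ X) ∪ (X ∖ C)) but 1 ∉ X.

(⊇) This inclusion fails. Take X = {1}, C = ∅, Y = ∅; then 1 ∈ X but 1 ∉ ((C ∖ Y) ∪ (X ∩ C)) ∩ ((C ∖ X) ∪ (X ∖ C)).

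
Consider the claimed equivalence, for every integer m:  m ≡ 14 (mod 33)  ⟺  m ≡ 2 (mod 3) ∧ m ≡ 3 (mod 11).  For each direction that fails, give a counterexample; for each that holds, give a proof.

Forward direction. Suppose m ≡ 14 (mod 33); write m = 33j + 14. Since 3 ∣ 33, reducing mod 3 gives m ≡ 14 ≡ 2 (mod 3); since 11 ∣ 33, reducing mod 11 gives m ≡ 14 ≡ 3 (mod 11).

Converse. If m ≡ 2 (mod 3) and m ≡ 3 (mod 11), then by the Chinese remainder theorem m ≡ 14 (mod 33). This is exactly m ≡ 14 (mod 33).

Both directions hold.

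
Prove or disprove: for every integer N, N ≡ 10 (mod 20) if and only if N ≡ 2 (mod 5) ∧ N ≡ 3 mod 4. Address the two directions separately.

(→) This fails: N = 10 gives 10 ≡ 10 (mod 20) but 10 ≡ 0 (mod 5), so the conjunction on the right does not hold.

(←) This fails: N = 7 satisfies both congruences on the right (7 ≡ 2 mod 5 and 7 ≡ 3 mod 4) yet 7 ≡ 7 (mod 20), not 10.

(⇒) fails and (⇐) fails.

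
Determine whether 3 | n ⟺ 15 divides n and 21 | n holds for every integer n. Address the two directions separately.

[⇒] This fails: take n = 3. Certainly 3 ∣ 3, but 15 ∤ 3.

[⇐] Suppose 15 ∣ n and 21 ∣ n. Any common multiple of 15 and 21 is a multiple of their lcm; here lcm(15, 21) = 15·21/gcd(15, 21) = 315/3 = 105, so 105 ∣ n. Since 3 ∣ 105, it follows that 3 ∣ n.

The forward direction fails; the converse holds.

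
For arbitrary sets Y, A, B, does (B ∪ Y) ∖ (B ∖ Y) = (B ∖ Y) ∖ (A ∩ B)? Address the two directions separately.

(⊆) This inclusion fails. Take Y = {1}, A = ∅, B = ∅; then 1 ∈ (B ∪ Y) ∖ (B ∖ Y) but 1 ∉ (B ∖ Y) ∖ (A ∩ B).

(⊇) This inclusion fails. Take Y = ∅, A = ∅, B = {1}; then 1 ∈ (B ∖ Y) ∖ (A ∩ B) but 1 ∉ (B ∪ Y) ∖ (B ∖ Y).

(⊆) fails and (⊇) fails.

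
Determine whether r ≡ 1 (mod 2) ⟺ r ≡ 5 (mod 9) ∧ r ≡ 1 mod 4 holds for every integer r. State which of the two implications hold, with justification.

Only the converse holds.

[⇒] This fails: r = 1 gives 1 ≡ 1 (mod 2) but 1 ≡ 1 (mod 9), so the conjunction on the right does not hold.

[⇐] Conversely, if r ≡ 5 (mod 9) and r ≡ 1 (mod 4), then by the Chinese remainder theorem r ≡ 5 (mod 36). Since 5 ≡ 1 (mod 2) and 2 ∣ 36, we get r ≡ 1 (mod 2).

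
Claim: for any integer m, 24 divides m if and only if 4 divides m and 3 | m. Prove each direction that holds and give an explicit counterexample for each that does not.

Only the forward implication holds.

[⇒] If 24 ∣ m, write m = 24q. Since 24 = 6·4, m = 4·(6q), so 4 ∣ m; and since 24 = 8·3, m = 3·(8q), so 3 ∣ m.

[⇐] This fails: take m = 12. Both 4 ∣ 12 and 3 ∣ 12, yet 12 is not a multiple of 24 (since 12 = 0·24 + 12), so 24 ∤ 12.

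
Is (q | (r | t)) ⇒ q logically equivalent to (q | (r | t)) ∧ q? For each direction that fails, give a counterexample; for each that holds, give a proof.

[⇒] This fails. Under q = F, t = F, r = F, the left side is true but the right side is false.

[⇐] Assume the antecedent. If q is true, (q | (r | t)) ⇒ q reduces to true regardless of the other variables. If q is false, the antecedent cannot hold. Either way (q | (r | t)) ⇒ q holds.

Only the converse holds.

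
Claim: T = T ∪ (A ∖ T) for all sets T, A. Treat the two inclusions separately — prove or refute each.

(⊆) holds; (⊇) fails.

(⟸) This inclusion fails. Take T = ∅, A = {1}; then 1 ∈ T ∪ (A ∖ T) but 1 ∉ T.

(⟹) Let x ∈ T. Then either x ∈ T and x ∉ A; or x ∈ T ∩ A. In each case x ∈ T ∪ (A ∖ T), so T ⊆ T ∪ (A ∖ T).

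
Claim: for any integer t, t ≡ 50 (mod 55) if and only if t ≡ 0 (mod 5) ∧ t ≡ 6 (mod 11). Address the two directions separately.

Forward direction. Suppose t ≡ 50 (mod 55); write t = 55j + 50. Since 5 ∣ 55, reducing mod 5 gives t ≡ 50 ≡ 0 (mod 5); since 11 ∣ 55, reducing mod 11 gives t ≡ 50 ≡ 6 (mod 11).

Converse. If t ≡ 0 (mod 5) and t ≡ 6 (mod 11), then by the Chinese remainder theorem t ≡ 50 (mod 55). This is exactly t ≡ 50 (mod 55).

Both directions hold.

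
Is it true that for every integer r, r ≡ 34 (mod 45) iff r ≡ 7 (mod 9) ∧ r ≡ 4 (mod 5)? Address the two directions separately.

Both directions hold; the statement is true.

(←) If r ≡ 7 (mod 9) and r ≡ 4 (mod 5), then by the Chinese remainder theorem r ≡ 34 (mod 45). This is exactly r ≡ 34 (mod 45).

(→) Suppose r ≡ 34 (mod 45); write r = 45j + 34. Since 9 ∣ 45, reducing mod 9 gives r ≡ 34 ≡ 7 (mod 9); since 5 ∣ 45, reducing mod 5 gives r ≡ 34 ≡ 4 (mod 5).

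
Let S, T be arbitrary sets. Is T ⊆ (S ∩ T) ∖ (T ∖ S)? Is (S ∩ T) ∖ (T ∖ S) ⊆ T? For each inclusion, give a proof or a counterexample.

Only the reverse inclusion holds.

(⊆) This inclusion fails. Take S = ∅, T = {1}; then 1 ∈ T but 1 ∉ (S ∩ T) ∖ (T ∖ S).

(⊇) Let x ∈ (S ∩ T) ∖ (T ∖ S). Then x ∈ S ∩ T, from which x ∈ T.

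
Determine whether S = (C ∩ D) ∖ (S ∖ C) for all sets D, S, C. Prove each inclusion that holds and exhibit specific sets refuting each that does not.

Neither inclusion holds.

(⊆) This inclusion fails. Take D = ∅, S = {1}, C = ∅; then 1 ∈ S but 1 ∉ (C ∩ D) ∖ (S ∖ C).

(⊇) This inclusion fails. Take D = {1}, S = ∅, C = {1}; then 1 ∈ (C ∩ D) ∖ (S ∖ C) but 1 ∉ S.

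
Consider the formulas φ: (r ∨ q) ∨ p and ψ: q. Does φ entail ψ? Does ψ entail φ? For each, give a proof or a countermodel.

(←) Assume the antecedent. If r is true, (r ∨ q) ∨ p reduces to true regardless of the other variables. If r is false, the antecedent forces (r = F, p = F, q = T) or (r = F, p = T, q = T), and (r ∨ q) ∨ p holds there. Either way (r ∨ q) ∨ p holds.

(→) This fails. Under r = T, p = F, q = F, the left side is true but the right side is false.

Only the converse holds.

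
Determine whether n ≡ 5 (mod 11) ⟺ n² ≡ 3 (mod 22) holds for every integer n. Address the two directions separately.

(→) This fails: take n = 16. Then 16 ≡ 5 (mod 11), but 16² = 256 ≡ 14 (mod 22), not 3.

(←) This fails: take n = 17. Then 17² = 289 ≡ 3 (mod 22), yet 17 ≡ 6 (mod 11), not 5.

Neither implication holds.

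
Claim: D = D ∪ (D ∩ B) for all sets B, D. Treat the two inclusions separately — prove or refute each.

(⟹) Let x ∈ D. Then either x ∈ D and x ∉ B; or x ∈ B ∩ D. In each case x ∈ D ∪ (D ∩ B), so D ⊆ D ∪ (D ∩ B).

(⟸) Let x ∈ D ∪ (D ∩ B). Then either x ∈ D and x ∉ B; or x ∈ B ∩ D. In each case x ∈ D, so D ∪ (D ∩ B) ⊆ D.

Both inclusions hold; the sets are equal.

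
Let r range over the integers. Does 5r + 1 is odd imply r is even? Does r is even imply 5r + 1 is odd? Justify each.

Both implications hold.

Forward direction. Suppose 5r + 1 is odd. Since 5 is odd, 5r and r have the same parity, so 5r + 1 ≡ r + 1 (mod 2). As 1 is odd, 5r + 1 is odd exactly when r is even. Thus r is even.

Converse. Suppose r is even; write r = 2j. Then 5r + 1 = 5·(2j) + 1 = 2·5j + 1, which is odd.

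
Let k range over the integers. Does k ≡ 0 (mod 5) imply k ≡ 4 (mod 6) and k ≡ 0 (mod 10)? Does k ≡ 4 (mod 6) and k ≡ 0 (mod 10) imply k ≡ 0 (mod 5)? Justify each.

[⇐] If k ≡ 4 (mod 6) and k ≡ 0 (mod 10), then by the Chinese remainder theorem k ≡ 10 (mod 30). Since 10 ≡ 0 (mod 5) and 5 ∣ 30, we get k ≡ 0 (mod 5).

[⇒] This fails: k = 0 gives 0 ≡ 0 (mod 5) but 0 ≡ 0 (mod 6), so the conjunction on the right does not hold.

(⇒) fails; (⇐) holds.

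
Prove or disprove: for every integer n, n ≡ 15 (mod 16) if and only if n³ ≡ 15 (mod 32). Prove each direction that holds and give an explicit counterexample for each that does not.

Not equivalent: only (⇐) holds.

[⇒] This fails: take n = 31. Then 31 ≡ 15 (mod 16), but 31³ = 29791 ≡ 31 (mod 32), not 15.

[⇐] Conversely, the residues r modulo 32 with r³ ≡ 15 (mod 32) are exactly {15}, and each is ≡ 15 (mod 16).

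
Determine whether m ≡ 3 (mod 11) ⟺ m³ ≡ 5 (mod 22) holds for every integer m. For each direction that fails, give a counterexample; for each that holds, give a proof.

Only the converse holds.

[⇐] The residues r modulo 22 with r³ ≡ 5 (mod 22) are exactly {3}, and each is ≡ 3 (mod 11).

[⇒] This fails: take m = 14. Then 14 ≡ 3 (mod 11), but 14³ = 2744 ≡ 16 (mod 22), not 5.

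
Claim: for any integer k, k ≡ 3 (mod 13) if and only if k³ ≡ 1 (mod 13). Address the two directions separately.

The forward direction holds; the converse fails.

Forward direction. Suppose k ≡ 3 (mod 13). Write k = 13j + 3. Then (13j + 3)³ = 2197j³ + 1521j² + 351j + 27 = 13(169j³ + 117j² + 27j + 2) + 1, so k³ ≡ 1 (mod 13).

Converse. This fails: take k = 1. Then 1³ = 1 ≡ 1 (mod 13), yet 1 ≡ 1 (mod 13), not 3.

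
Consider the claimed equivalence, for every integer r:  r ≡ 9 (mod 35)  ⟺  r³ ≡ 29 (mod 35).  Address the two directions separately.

(→) Suppose r ≡ 9 (mod 35). Write r = 35j + 9. Then (35j + 9)³ = 42875j³ + 33075j² + 8505j + 729 = 35(1225j³ + 945j² + 243j + 20) + 29, so r³ ≡ 29 (mod 35).

(←) This fails: take r = 4. Then 4³ = 64 ≡ 29 (mod 35), yet 4 ≡ 4 (mod 35), not 9.

Only the forward implication holds.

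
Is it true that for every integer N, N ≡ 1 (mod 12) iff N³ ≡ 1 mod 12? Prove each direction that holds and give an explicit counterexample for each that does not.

Both directions hold; the statement is true.

(→) Suppose N ≡ 1 (mod 12). Write N = 12j + 1. Then (12j + 1)³ = 1728j³ + 432j² + 36j + 1 = 12(144j³ + 36j² + 3j) + 1, so N³ ≡ 1 (mod 12).

(←) For the converse, argue contrapositively. If N ≢ 1 (mod 12), then N is congruent to one of 0, 2, 3, 4, 5, 6, 7, 8, 9, 10, 11 modulo 12, and these give N³ ≡ 0, 8, 3, 4, 5, 0, 7, 8, 9, 4, 11 respectively — never 1.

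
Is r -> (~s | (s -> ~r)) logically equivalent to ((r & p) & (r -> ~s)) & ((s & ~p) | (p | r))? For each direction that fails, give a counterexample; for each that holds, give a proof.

Converse. Assume the antecedent. If p is true, the antecedent forces (p = T, r = T, s = F), and r -> (~s | (s -> ~r)) holds there. If p is false, the antecedent cannot hold. Either way r -> (~s | (s -> ~r)) holds.

Forward direction. This fails. Under p = F, r = F, s = F, the left side is true but the right side is false.

(⇒) fails; (⇐) holds.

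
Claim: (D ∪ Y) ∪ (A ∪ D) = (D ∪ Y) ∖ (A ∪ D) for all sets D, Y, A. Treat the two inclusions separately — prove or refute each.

(⊆) fails; (⊇) holds.

Forward inclusion. This inclusion fails. Take D = {1}, Y = ∅, A = ∅; then 1 ∈ (D ∪ Y) ∪ (A ∪ D) but 1 ∉ (D ∪ Y) ∖ (A ∪ D).

Reverse inclusion. Let x ∈ (D ∪ Y) ∖ (A ∪ D). Then x ∈ Y and x ∉ D, A, from which x ∈ (D ∪ Y) ∪ (A ∪ D).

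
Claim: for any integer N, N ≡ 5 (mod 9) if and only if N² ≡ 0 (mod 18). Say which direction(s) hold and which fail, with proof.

Neither implication holds.

(⇒) This fails: take N = 5. Then 5 ≡ 5 (mod 9), but 5² = 25 ≡ 7 (mod 18), not 0.

(⇐) This fails: take N = 0. Then 0² = 0 ≡ 0 (mod 18), yet 0 ≡ 0 (mod 9), not 5.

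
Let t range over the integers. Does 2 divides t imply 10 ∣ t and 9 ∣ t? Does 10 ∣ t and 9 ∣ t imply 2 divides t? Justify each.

The forward direction fails; the converse holds.

(→) This fails: take t = 2. Certainly 2 ∣ 2, but 10 ∤ 2.

(←) Suppose 10 ∣ t and 9 ∣ t. Any common multiple of 10 and 9 is a multiple of their lcm; here gcd(10, 9) = 1, so lcm(10, 9) = 10·9 = 90, so 90 ∣ t. Since 2 ∣ 90, it follows that 2 ∣ t.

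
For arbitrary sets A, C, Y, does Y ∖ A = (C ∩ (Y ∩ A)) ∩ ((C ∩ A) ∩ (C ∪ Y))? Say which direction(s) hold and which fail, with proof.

(⊆) This inclusion fails. Take A = ∅, C = ∅, Y = {1}; then 1 ∈ Y ∖ A but 1 ∉ (C ∩ (Y ∩ A)) ∩ ((C ∩ A) ∩ (C ∪ Y)).

(⊇) This inclusion fails. Take A = {1}, C = {1}, Y = {1}; then 1 ∈ (C ∩ (Y ∩ A)) ∩ ((C ∩ A) ∩ (C ∪ Y)) but 1 ∉ Y ∖ A.

Neither inclusion holds.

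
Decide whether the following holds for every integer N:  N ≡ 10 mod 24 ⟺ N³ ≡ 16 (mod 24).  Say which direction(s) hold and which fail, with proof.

[⇒] Suppose N ≡ 10 mod 24. Write N = 24j + 10. Then (24j + 10)³ = 13824j³ + 17280j² + 7200j + 1000 = 24(576j³ + 720j² + 300j + 41) + 16, so N³ ≡ 16 (mod 24).

[⇐] This fails: take N = 4. Then 4³ = 64 ≡ 16 (mod 24), yet 4 ≡ 4 (mod 24), not 10.

The forward direction holds; the converse fails.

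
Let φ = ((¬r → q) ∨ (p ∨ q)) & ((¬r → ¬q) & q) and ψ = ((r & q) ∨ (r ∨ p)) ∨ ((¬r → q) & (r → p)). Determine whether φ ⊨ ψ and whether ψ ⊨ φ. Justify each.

(⟹) Assume the antecedent. If p is true, the consequent reduces to true regardless of the other variables. If p is false, the antecedent forces (p = F, r = T, q = T), and the consequent holds there. Either way the consequent holds.

(⟸) This fails. Under p = T, r = F, q = F, the left side is false but the right side is true.

The forward direction holds; the converse fails.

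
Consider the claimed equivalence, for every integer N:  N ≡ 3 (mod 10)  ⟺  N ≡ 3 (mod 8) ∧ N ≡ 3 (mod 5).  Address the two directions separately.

(⇒) fails; (⇐) holds.

Forward direction. This fails: N = 33 gives 33 ≡ 3 (mod 10) but 33 ≡ 1 (mod 8), so the conjunction on the right does not hold.

Converse. If N ≡ 3 (mod 8) and N ≡ 3 (mod 5), then by the Chinese remainder theorem N ≡ 3 (mod 40). Since 3 ≡ 3 (mod 10) and 10 ∣ 40, we get N ≡ 3 (mod 10).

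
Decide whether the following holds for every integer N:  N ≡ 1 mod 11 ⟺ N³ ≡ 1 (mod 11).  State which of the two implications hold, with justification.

[⇐] Suppose N³ ≡ 1 (mod 11). The only residue r in {0, …, 10} with r³ ≡ 1 (mod 11) is r = 1, so N ≡ 1 (mod 11).

[⇒] Suppose N ≡ 1 mod 11. Write N = 11j + 1. Then (11j + 1)³ = 1331j³ + 363j² + 33j + 1 = 11(121j³ + 33j² + 3j) + 1, so N³ ≡ 1 (mod 11).

Both directions hold.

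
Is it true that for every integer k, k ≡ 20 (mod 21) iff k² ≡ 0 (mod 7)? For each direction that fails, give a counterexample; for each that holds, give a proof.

Neither direction holds.

Forward direction. This fails: take k = 20. Then 20 ≡ 20 (mod 21), but 20² = 400 ≡ 1 (mod 7), not 0.

Converse. This fails: take k = 0. Then 0² = 0 ≡ 0 (mod 7), yet 0 ≡ 0 (mod 21), not 20.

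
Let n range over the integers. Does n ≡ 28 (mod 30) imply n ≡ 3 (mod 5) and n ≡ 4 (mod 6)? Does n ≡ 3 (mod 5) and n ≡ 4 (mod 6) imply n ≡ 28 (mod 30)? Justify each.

Both directions hold; the statement is true.

(⟹) Suppose n ≡ 28 (mod 30); write n = 30j + 28. Since 5 ∣ 30, reducing mod 5 gives n ≡ 28 ≡ 3 (mod 5); since 6 ∣ 30, reducing mod 6 gives n ≡ 28 ≡ 4 (mod 6).

(⟸) Conversely, if n ≡ 3 (mod 5) and n ≡ 4 (mod 6), then by the Chinese remainder theorem n ≡ 28 (mod 30). This is exactly n ≡ 28 (mod 30).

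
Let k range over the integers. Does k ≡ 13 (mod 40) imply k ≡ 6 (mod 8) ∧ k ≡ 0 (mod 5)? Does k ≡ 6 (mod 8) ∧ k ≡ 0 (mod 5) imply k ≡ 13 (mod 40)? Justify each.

Forward direction. This fails: k = 13 gives 13 ≡ 13 (mod 40) but 13 ≡ 5 (mod 8), so the conjunction on the right does not hold.

Converse. This fails: k = 30 satisfies both congruences on the right (30 ≡ 6 mod 8 and 30 ≡ 0 mod 5) yet 30 ≡ 30 (mod 40), not 13.

Neither direction holds.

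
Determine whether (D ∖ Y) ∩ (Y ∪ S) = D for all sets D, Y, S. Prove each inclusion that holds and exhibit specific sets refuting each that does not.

Forward inclusion. Let x ∈ (D ∖ Y) ∩ (Y ∪ S). Then x ∈ D ∩ S and x ∉ Y, from which x ∈ D.

Reverse inclusion. This inclusion fails. Take D = {1}, Y = ∅, S = ∅; then 1 ∈ D but 1 ∉ (D ∖ Y) ∩ (Y ∪ S).

Only the forward inclusion holds.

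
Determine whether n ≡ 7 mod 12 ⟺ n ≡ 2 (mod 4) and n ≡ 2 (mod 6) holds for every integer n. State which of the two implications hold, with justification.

Both directions fail.

(→) This fails: n = 7 gives 7 ≡ 7 (mod 12) but 7 ≡ 3 (mod 4), so the conjunction on the right does not hold.

(←) This fails: n = 2 satisfies both congruences on the right (2 ≡ 2 mod 4 and 2 ≡ 2 mod 6) yet 2 ≡ 2 (mod 12), not 7.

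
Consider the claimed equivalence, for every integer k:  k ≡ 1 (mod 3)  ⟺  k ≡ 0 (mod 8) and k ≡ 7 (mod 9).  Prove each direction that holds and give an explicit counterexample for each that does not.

(→) This fails: k = 1 gives 1 ≡ 1 (mod 3) but 1 ≡ 1 (mod 8), so the conjunction on the right does not hold.

(←) Conversely, if k ≡ 0 (mod 8) and k ≡ 7 (mod 9), then by the Chinese remainder theorem k ≡ 16 (mod 72). Since 16 ≡ 1 (mod 3) and 3 ∣ 72, we get k ≡ 1 (mod 3).

The forward direction fails; the converse holds.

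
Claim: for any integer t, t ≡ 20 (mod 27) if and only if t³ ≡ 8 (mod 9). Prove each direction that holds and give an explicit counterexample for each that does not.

(←) This fails: take t = 2. Then 2³ = 8 ≡ 8 (mod 9), yet 2 ≡ 2 (mod 27), not 20.

(→) Suppose t ≡ 20 (mod 27). Then t³ ≡ 20³ = 8000 (mod 27), and since 9 ∣ 27, also t³ ≡ 8 (mod 9).

Only the forward implication holds.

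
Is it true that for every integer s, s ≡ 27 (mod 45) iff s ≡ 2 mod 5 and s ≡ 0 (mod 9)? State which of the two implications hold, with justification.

Both directions hold.

(⟹) Suppose s ≡ 27 (mod 45); write s = 45j + 27. Since 5 ∣ 45, reducing mod 5 gives s ≡ 27 ≡ 2 (mod 5); since 9 ∣ 45, reducing mod 9 gives s ≡ 27 ≡ 0 (mod 9).

(⟸) Conversely, if s ≡ 2 (mod 5) and s ≡ 0 (mod 9), then by the Chinese remainder theorem s ≡ 27 (mod 45). This is exactly s ≡ 27 (mod 45).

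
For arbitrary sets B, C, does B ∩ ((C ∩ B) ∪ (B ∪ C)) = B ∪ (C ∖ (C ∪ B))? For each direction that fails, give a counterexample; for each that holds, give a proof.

Forward inclusion. Let x ∈ B ∩ ((C ∩ B) ∪ (B ∪ C)). Then either x ∈ B and x ∉ C; or x ∈ B ∩ C. In each case x ∈ B ∪ (C ∖ (C ∪ B)), so B ∩ ((C ∩ B) ∪ (B ∪ C)) ⊆ B ∪ (C ∖ (C ∪ B)).

Reverse inclusion. Let x ∈ B ∪ (C ∖ (C ∪ B)). Then either x ∈ B and x ∉ C; or x ∈ B ∩ C. In each case x ∈ B ∩ ((C ∩ B) ∪ (B ∪ C)), so B ∪ (C ∖ (C ∪ B)) ⊆ B ∩ ((C ∩ B) ∪ (B ∪ C)).

The two sets are equal.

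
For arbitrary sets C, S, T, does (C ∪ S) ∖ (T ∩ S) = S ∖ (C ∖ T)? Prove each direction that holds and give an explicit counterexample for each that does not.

Forward inclusion. This inclusion fails. Take C = {1}, S = ∅, T = ∅; then 1 ∈ (C ∪ S) ∖ (T ∩ S) but 1 ∉ S ∖ (C ∖ T).

Reverse inclusion. This inclusion fails. Take C = ∅, S = {1}, T = {1}; then 1 ∈ S ∖ (C ∖ T) but 1 ∉ (C ∪ S) ∖ (T ∩ S).

Both inclusions fail.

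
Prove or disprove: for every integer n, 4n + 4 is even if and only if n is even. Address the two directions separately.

[⇒] This fails: take n = 3. Then 4n + 4 = 16, which is even, yet n = 3 is odd, not even.

[⇐] Suppose n is even. Since 4 is even, 4n is even for every n, so 4n + 4 has the same parity as 4, which is even. Hence 4n + 4 is even.

Not equivalent: only (⇐) holds.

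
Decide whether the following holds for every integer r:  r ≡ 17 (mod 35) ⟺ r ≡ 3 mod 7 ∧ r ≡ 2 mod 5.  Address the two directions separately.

Both directions hold.

(⟸) If r ≡ 3 (mod 7) and r ≡ 2 (mod 5), then by the Chinese remainder theorem r ≡ 17 (mod 35). This is exactly r ≡ 17 (mod 35).

(⟹) Suppose r ≡ 17 (mod 35); write r = 35j + 17. Since 7 ∣ 35, reducing mod 7 gives r ≡ 17 ≡ 3 (mod 7); since 5 ∣ 35, reducing mod 5 gives r ≡ 17 ≡ 2 (mod 5).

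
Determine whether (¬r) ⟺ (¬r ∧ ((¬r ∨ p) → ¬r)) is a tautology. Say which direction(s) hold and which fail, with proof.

Both directions hold.

Forward direction. Assume the antecedent. If p is true, the antecedent forces (p = T, r = F), and ¬r ∧ ((¬r ∨ p) → ¬r) holds there. If p is false, the antecedent forces (p = F, r = F), and ¬r ∧ ((¬r ∨ p) → ¬r) holds there. Either way ¬r ∧ ((¬r ∨ p) → ¬r) holds.

Converse. Assume the antecedent. If p is true, the antecedent forces (p = T, r = F), and ¬r holds there. If p is false, the antecedent forces (p = F, r = F), and ¬r holds there. Either way ¬r holds.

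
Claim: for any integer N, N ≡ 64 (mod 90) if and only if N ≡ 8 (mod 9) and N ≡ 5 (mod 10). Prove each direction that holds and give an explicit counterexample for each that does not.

(⇒) This fails: N = 64 gives 64 ≡ 64 (mod 90) but 64 ≡ 1 (mod 9), so the conjunction on the right does not hold.

(⇐) This fails: N = 35 satisfies both congruences on the right (35 ≡ 8 mod 9 and 35 ≡ 5 mod 10) yet 35 ≡ 35 (mod 90), not 64.

Neither direction holds.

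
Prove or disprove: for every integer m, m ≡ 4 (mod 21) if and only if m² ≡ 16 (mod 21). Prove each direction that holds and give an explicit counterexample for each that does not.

(⟸) This fails: take m = 10. Then 10² = 100 ≡ 16 (mod 21), yet 10 ≡ 10 (mod 21), not 4.

(⟹) Suppose m ≡ 4 (mod 21). Write m = 21j + 4. Then (21j + 4)² = 441j² + 168j + 16 = 21(21j² + 8j) + 16, so m² ≡ 16 (mod 21).

(⇒) holds; (⇐) fails.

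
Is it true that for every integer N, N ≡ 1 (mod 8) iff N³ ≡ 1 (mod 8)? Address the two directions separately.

Converse. Suppose N³ ≡ 1 (mod 8). The only residue r in {0, …, 7} with r³ ≡ 1 (mod 8) is r = 1, so N ≡ 1 (mod 8).

Forward direction. Suppose N ≡ 1 (mod 8). Write N = 8j + 1. Then (8j + 1)³ = 512j³ + 192j² + 24j + 1 = 8(64j³ + 24j² + 3j) + 1, so N³ ≡ 1 (mod 8).

Equivalent; both directions hold.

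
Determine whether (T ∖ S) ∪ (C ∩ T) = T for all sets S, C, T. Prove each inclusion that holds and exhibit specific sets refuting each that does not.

(⊆) Let x ∈ (T ∖ S) ∪ (C ∩ T). Then either x ∈ T and x ∉ S, C; or x ∈ C ∩ T and x ∉ S; or x ∈ S ∩ C ∩ T. In each case x ∈ T, so (T ∖ S) ∪ (C ∩ T) ⊆ T.

(⊇) This inclusion fails. Take S = {1}, C = ∅, T = {1}; then 1 ∈ T but 1 ∉ (T ∖ S) ∪ (C ∩ T).

(⊆) holds; (⊇) fails.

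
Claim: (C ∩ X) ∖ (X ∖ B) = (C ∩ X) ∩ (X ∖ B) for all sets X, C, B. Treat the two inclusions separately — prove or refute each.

Neither inclusion holds.

(⊆) This inclusion fails. Take X = {1}, C = {1}, B = {1}; then 1 ∈ (C ∩ X) ∖ (X ∖ B) but 1 ∉ (C ∩ X) ∩ (X ∖ B).

(⊇) This inclusion fails. Take X = {1}, C = {1}, B = ∅; then 1 ∈ (C ∩ X) ∩ (X ∖ B) but 1 ∉ (C ∩ X) ∖ (X ∖ B).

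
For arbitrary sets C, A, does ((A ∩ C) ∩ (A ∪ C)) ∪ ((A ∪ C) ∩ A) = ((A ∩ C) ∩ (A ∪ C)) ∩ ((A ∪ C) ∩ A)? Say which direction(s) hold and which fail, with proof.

The sets are not equal: only the reverse inclusion holds.

(⊆) This inclusion fails. Take C = ∅, A = {1}; then 1 ∈ ((A ∩ C) ∩ (A ∪ C)) ∪ ((A ∪ C) ∩ A) but 1 ∉ ((A ∩ C) ∩ (A ∪ C)) ∩ ((A ∪ C) ∩ A).

(⊇) Let x ∈ ((A ∩ C) ∩ (A ∪ C)) ∩ ((A ∪ C) ∩ A). Then x ∈ C ∩ A, from which x ∈ ((A ∩ C) ∩ (A ∪ C)) ∪ ((A ∪ C) ∩ A).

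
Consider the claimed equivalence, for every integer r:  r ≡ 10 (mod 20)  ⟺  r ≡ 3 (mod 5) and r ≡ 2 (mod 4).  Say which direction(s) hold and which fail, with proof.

(⇒) fails and (⇐) fails.

[⇒] This fails: r = 10 gives 10 ≡ 10 (mod 20) but 10 ≡ 0 (mod 5), so the conjunction on the right does not hold.

[⇐] This fails: r = 18 satisfies both congruences on the right (18 ≡ 3 mod 5 and 18 ≡ 2 mod 4) yet 18 ≡ 18 (mod 20), not 10.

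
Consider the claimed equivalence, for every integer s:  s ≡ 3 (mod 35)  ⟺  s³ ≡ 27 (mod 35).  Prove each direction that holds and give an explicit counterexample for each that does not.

Converse. This fails: take s = 13. Then 13³ = 2197 ≡ 27 (mod 35), yet 13 ≡ 13 (mod 35), not 3.

Forward direction. Suppose s ≡ 3 (mod 35). Write s = 35j + 3. Then (35j + 3)³ = 42875j³ + 11025j² + 945j + 27 = 35(1225j³ + 315j² + 27j) + 27, so s³ ≡ 27 (mod 35).

Only the forward direction holds.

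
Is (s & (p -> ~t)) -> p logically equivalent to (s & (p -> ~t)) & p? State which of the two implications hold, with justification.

(⇒) This fails. Under t = F, p = F, s = F, the left side is true but the right side is false.

(⇐) Assume the antecedent. If t is true, the antecedent cannot hold. If t is false, the antecedent forces (t = F, p = T, s = T), and (s & (p -> ~t)) -> p holds there. Either way (s & (p -> ~t)) -> p holds.

Only the converse holds.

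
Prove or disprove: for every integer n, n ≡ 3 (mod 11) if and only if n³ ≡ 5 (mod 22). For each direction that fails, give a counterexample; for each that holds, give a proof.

Forward direction. This fails: take n = 14. Then 14 ≡ 3 (mod 11), but 14³ = 2744 ≡ 16 (mod 22), not 5.

Converse. The residues r modulo 22 with r³ ≡ 5 (mod 22) are exactly {3}, and each is ≡ 3 (mod 11).

(⇒) fails; (⇐) holds.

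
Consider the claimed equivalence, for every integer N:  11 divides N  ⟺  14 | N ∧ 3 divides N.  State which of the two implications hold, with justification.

Neither direction holds.

Forward direction. This fails: take N = 11. Certainly 11 ∣ 11, but 14 ∤ 11.

Converse. This fails: take N = 42. Both 14 ∣ 42 and 3 ∣ 42, yet 42 is not a multiple of 11 (since 42 = 3·11 + 9), so 11 ∤ 42.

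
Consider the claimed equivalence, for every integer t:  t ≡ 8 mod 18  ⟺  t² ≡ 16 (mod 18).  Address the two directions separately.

Forward direction. This fails: take t = 8. Then 8 ≡ 8 (mod 18), but 8² = 64 ≡ 10 (mod 18), not 16.

Converse. This fails: take t = 4. Then 4² = 16 ≡ 16 (mod 18), yet 4 ≡ 4 (mod 18), not 8.

Neither implication holds.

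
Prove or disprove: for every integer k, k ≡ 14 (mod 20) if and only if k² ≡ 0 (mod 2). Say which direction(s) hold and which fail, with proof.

(⟹) Suppose k ≡ 14 (mod 20). Then k² ≡ 14² = 196 (mod 20), and since 2 ∣ 20, also k² ≡ 0 (mod 2).

(⟸) This fails: take k = 0. Then 0² = 0 ≡ 0 (mod 2), yet 0 ≡ 0 (mod 20), not 14.

Only the forward direction holds.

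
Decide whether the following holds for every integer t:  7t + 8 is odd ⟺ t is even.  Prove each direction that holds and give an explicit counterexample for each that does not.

Both directions fail.

(⟹) This fails: t = 5 gives 7t + 8 = 43, which is odd, but 5 is odd, not even.

(⟸) This also fails: t = 4 is even, but 7t + 8 = 36 is even, not odd.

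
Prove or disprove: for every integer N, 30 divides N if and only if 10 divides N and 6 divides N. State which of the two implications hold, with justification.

[⇒] If 30 ∣ N, write N = 30q. Since 30 = 3·10, N = 10·(3q), so 10 ∣ N; and since 30 = 5·6, N = 6·(5q), so 6 ∣ N.

[⇐] Suppose 10 ∣ N and 6 ∣ N. Any common multiple of 10 and 6 is a multiple of their lcm; here lcm(10, 6) = 10·6/gcd(10, 6) = 60/2 = 30, so 30 ∣ N.

Equivalent; both directions hold.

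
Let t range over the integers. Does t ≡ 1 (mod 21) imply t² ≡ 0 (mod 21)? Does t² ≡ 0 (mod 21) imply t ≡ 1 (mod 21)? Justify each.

Forward direction. This fails: take t = 1. Then 1 ≡ 1 (mod 21), but 1² = 1 ≡ 1 (mod 21), not 0.

Converse. This fails: take t = 0. Then 0² = 0 ≡ 0 (mod 21), yet 0 ≡ 0 (mod 21), not 1.

Neither direction holds.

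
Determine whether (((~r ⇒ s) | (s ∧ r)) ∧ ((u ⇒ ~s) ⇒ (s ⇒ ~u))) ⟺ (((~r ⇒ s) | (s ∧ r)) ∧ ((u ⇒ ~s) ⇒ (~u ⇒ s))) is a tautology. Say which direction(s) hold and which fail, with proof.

(⟸) Assume the antecedent. If s is true, the consequent reduces to true regardless of the other variables. If s is false, the antecedent forces (s = F, r = T, u = T), and the consequent holds there. Either way the consequent holds.

(⟹) This fails. Under s = F, r = T, u = F, the left side is true but the right side is false.

Only the reverse direction holds.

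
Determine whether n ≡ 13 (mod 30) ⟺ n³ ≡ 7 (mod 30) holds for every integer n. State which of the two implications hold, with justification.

Equivalent; both directions hold.

(→) Suppose n ≡ 13 (mod 30). Write n = 30j + 13. Then (30j + 13)³ = 27000j³ + 35100j² + 15210j + 2197 = 30(900j³ + 1170j² + 507j + 73) + 7, so n³ ≡ 7 (mod 30).

(←) Conversely, suppose n³ ≡ 7 (mod 30). The only residue r in {0, …, 29} with r³ ≡ 7 (mod 30) is r = 13, so n ≡ 13 (mod 30).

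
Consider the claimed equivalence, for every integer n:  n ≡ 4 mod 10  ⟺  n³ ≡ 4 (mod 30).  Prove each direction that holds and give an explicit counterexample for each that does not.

The forward direction fails; the converse holds.

(→) This fails: take n = 14. Then 14 ≡ 4 (mod 10), but 14³ = 2744 ≡ 14 (mod 30), not 4.

(←) Conversely, the residues r modulo 30 with r³ ≡ 4 (mod 30) are exactly {4}, and each is ≡ 4 (mod 10).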